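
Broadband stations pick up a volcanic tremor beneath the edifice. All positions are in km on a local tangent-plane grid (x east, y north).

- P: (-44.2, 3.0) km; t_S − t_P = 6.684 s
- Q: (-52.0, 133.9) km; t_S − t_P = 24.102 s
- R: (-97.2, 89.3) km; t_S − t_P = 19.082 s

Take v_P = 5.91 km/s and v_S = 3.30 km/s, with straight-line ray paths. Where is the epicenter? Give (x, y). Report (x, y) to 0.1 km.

-52.8 km east, -46.2 km north

Distance from S−P lag: d = Δt · v_P v_S / (v_P − v_S) = Δt · (5.91·3.30)/(5.91−3.30) ≈ 7.4724·Δt.
So d_P = 49.95, d_Q = 180.10, d_R = 142.59 km.
Circle about each station: (x + 44.2)² + (y − 3.0)² = 49.95²; (x + 52.0)² + (y − 133.9)² = 180.10²; (x + 97.2)² + (y − 89.3)² = 142.59².
Subtracting the P equation from the Q and R equations removes the quadratic terms:
-15.6 x + 261.8 y = -11270.44
-106.0 x + 172.6 y = -2377.22
Solving the 2×2 system: x ≈ -52.8, y ≈ -46.2 km.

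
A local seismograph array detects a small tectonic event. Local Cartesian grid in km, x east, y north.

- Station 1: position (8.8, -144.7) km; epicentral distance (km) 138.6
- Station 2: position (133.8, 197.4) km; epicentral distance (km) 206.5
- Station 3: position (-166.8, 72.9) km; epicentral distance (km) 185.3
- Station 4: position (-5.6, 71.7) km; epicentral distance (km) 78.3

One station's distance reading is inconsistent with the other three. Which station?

Station 2

Solve using three stations at a time. Using Station 1, Station 3, Station 4 (subtract circle equations pairwise → linear system) gives (x, y) ≈ (0.7, -6.3).
Distances from that point to each station vs reported:
  Station 1: calculated 138.6 vs reported 138.6 → residual 0.0 km
  Station 2: calculated 243.4 vs reported 206.5 → residual 36.9 km
  Station 3: calculated 185.3 vs reported 185.3 → residual 0.0 km
  Station 4: calculated 78.3 vs reported 78.3 → residual 0.0 km
Station 1, Station 3, Station 4 are mutually consistent (residuals ≈ 0); Station 2 is off by 36.9 km.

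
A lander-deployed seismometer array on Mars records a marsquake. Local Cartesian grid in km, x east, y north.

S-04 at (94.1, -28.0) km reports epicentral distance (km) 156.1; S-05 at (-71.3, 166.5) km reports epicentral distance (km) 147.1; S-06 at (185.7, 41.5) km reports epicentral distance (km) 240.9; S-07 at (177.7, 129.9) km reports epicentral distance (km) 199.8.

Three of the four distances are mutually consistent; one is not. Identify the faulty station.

Solve using three stations at a time. Using S-04, S-05, S-06 (subtract circle equations pairwise → linear system) gives (x, y) ≈ (-54.2, 20.4).
Distances from that point to each station vs reported:
  S-04: calculated 156.1 vs reported 156.1 → residual 0.0 km
  S-05: calculated 147.1 vs reported 147.1 → residual 0.0 km
  S-06: calculated 240.9 vs reported 240.9 → residual 0.0 km
  S-07: calculated 256.5 vs reported 199.8 → residual 56.7 km
S-04, S-05, S-06 are mutually consistent (residuals ≈ 0); S-07 is off by 56.7 km.

S-07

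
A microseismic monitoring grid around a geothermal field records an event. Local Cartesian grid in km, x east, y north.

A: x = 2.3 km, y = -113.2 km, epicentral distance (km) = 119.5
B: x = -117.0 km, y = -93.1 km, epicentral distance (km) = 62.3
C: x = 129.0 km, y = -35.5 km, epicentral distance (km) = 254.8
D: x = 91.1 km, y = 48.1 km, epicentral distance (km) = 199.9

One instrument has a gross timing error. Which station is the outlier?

C

Solve using three stations at a time. Using A, B, D (subtract circle equations pairwise → linear system) gives (x, y) ≈ (-89.8, -37.0).
Distances from that point to each station vs reported:
  A: calculated 119.5 vs reported 119.5 → residual 0.0 km
  B: calculated 62.3 vs reported 62.3 → residual 0.0 km
  C: calculated 218.8 vs reported 254.8 → residual 36.0 km
  D: calculated 199.9 vs reported 199.9 → residual 0.0 km
A, B, D are mutually consistent (residuals ≈ 0); C is off by 36.0 km.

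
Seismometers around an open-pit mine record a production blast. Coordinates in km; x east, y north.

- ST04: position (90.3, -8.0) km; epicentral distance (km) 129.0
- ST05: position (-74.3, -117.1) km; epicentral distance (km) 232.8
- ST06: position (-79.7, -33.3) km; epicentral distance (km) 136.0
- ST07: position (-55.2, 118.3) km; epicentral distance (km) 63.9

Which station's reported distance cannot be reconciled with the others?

ST05

Solve using three stations at a time. Using ST04, ST06, ST07 (subtract circle equations pairwise → linear system) gives (x, y) ≈ (-4.2, 79.8).
Distances from that point to each station vs reported:
  ST04: calculated 129.0 vs reported 129.0 → residual 0.0 km
  ST05: calculated 209.0 vs reported 232.8 → residual 23.8 km
  ST06: calculated 136.0 vs reported 136.0 → residual 0.0 km
  ST07: calculated 63.9 vs reported 63.9 → residual 0.0 km
ST04, ST06, ST07 are mutually consistent (residuals ≈ 0); ST05 is off by 23.8 km.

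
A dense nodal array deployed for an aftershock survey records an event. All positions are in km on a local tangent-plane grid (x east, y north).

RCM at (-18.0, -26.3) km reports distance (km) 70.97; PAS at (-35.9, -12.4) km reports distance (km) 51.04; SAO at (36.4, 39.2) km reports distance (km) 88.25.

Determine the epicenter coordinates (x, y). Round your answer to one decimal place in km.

Circle about each station: (x + 18.0)² + (y + 26.3)² = 70.97²; (x + 35.9)² + (y + 12.4)² = 51.04²; (x − 36.4)² + (y − 39.2)² = 88.25².
Subtracting pairs of circle equations eliminates x²+y² and gives linear equations (the radical axes):
-35.8 x + 27.8 y = 2858.54
108.8 x + 131.0 y = -905.41
Solving the 2×2 system: x ≈ -51.8, y ≈ 36.1 km.
Check against RCM (with the unrounded x, y): √((x + 18.0)²+(y + 26.3)²) = 70.98 ≈ 70.97 km. ✓

-51.8 km east, 36.1 km north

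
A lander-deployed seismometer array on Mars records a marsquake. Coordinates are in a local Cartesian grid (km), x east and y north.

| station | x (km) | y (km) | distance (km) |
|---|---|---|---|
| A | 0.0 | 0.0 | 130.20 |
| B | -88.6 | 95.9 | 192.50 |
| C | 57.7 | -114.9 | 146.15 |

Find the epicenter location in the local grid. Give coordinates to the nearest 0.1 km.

(-87.3, -96.6)

Circle about each station: x² + y² = 130.20²; (x + 88.6)² + (y − 95.9)² = 192.50²; (x − 57.7)² + (y + 114.9)² = 146.15².
Subtracting the A equation from the B and C equations removes the quadratic terms:
-177.2 x + 191.8 y = -3057.44
115.4 x − 229.8 y = 12123.52
Solving the 2×2 system: x ≈ -87.3, y ≈ -96.6 km.
Check against A (with the unrounded x, y): √(x²+y²) = 130.20 ≈ 130.20 km. ✓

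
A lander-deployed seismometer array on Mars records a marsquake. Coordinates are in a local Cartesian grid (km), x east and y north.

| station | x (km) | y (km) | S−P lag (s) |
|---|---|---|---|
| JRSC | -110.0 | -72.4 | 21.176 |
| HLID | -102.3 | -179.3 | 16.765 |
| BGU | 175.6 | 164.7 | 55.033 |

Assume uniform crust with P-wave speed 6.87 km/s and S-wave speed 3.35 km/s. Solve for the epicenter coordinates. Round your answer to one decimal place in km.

3.7 km east, -151.4 km north

Distance from S−P lag: d = Δt · v_P v_S / (v_P − v_S) = Δt · (6.87·3.35)/(6.87−3.35) ≈ 6.5382·Δt.
So d_JRSC = 138.45, d_HLID = 109.61, d_BGU = 359.82 km.
Circle about each station: (x + 110.0)² + (y + 72.4)² = 138.45²; (x + 102.3)² + (y + 179.3)² = 109.61²; (x − 175.6)² + (y − 164.7)² = 359.82².
Subtracting the JRSC equation from the HLID and BGU equations removes the quadratic terms:
15.4 x − 213.8 y = 32426.07
571.2 x + 474.2 y = -69682.34
Solving the 2×2 system: x ≈ 3.7, y ≈ -151.4 km.
Check against JRSC (with the unrounded x, y): √((x + 110.0)²+(y + 72.4)²) = 138.45 ≈ 138.45 km. ✓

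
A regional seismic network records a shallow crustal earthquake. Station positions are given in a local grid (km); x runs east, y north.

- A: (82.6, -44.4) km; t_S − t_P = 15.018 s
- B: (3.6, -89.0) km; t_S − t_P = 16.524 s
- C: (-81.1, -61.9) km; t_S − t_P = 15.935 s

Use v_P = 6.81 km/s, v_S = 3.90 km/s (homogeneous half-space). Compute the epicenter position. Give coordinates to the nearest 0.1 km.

x ≈ -4.3 km, y ≈ 61.6 km

Distance from S−P lag: d = Δt · v_P v_S / (v_P − v_S) = Δt · (6.81·3.90)/(6.81−3.90) ≈ 9.1268·Δt.
So d_A = 137.07, d_B = 150.81, d_C = 145.44 km.
Circle about each station: (x − 82.6)² + (y + 44.4)² = 137.07²; (x − 3.6)² + (y + 89.0)² = 150.81²; (x + 81.1)² + (y + 61.9)² = 145.44².
Subtracting the A equation from the B and C equations removes the quadratic terms:
-158.0 x − 89.2 y = -4815.63
-327.4 x − 35.0 y = -749.91
Solving the 2×2 system: x ≈ -4.3, y ≈ 61.6 km.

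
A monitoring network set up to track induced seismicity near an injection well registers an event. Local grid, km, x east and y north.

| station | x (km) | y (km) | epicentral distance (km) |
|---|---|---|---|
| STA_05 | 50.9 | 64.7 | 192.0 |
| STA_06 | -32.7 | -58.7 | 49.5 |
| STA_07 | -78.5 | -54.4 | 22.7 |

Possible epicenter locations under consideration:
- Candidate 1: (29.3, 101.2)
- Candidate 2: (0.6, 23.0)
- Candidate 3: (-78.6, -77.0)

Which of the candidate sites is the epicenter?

Candidate 3

For each candidate, compare |candidate − station| to the reported distance:
Candidate 1: residuals STA_05 149.6, STA_06 122.0, STA_07 166.6 → max 166.6 km
Candidate 2: residuals STA_05 126.7, STA_06 38.7, STA_07 88.0 → max 126.7 km
Candidate 3: residuals STA_05 0.0, STA_06 0.1, STA_07 0.1 → max 0.1 km
Only Candidate 3 has all residuals ≈ 0.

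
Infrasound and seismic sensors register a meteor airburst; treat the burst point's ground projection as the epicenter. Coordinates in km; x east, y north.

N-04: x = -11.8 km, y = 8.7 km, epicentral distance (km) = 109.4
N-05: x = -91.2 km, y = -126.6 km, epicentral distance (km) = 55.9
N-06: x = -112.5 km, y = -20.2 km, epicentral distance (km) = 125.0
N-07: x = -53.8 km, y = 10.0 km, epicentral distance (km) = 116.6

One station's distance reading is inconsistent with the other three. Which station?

N-05

Solve using three stations at a time. Using N-04, N-06, N-07 (subtract circle equations pairwise → linear system) gives (x, y) ≈ (-16.8, -100.4).
Distances from that point to each station vs reported:
  N-04: calculated 109.2 vs reported 109.4 → residual 0.2 km
  N-05: calculated 78.8 vs reported 55.9 → residual 22.9 km
  N-06: calculated 124.9 vs reported 125.0 → residual 0.1 km
  N-07: calculated 116.4 vs reported 116.6 → residual 0.2 km
N-04, N-06, N-07 are mutually consistent (residuals ≈ 0); N-05 is off by 22.9 km.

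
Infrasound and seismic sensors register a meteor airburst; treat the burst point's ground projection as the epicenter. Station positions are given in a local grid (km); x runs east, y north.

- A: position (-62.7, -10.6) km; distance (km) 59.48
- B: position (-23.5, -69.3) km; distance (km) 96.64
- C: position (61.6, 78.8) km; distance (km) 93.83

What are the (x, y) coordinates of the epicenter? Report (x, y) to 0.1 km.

-16.7 km east, 27.1 km north

Circle about each station: (x + 62.7)² + (y + 10.6)² = 59.48²; (x + 23.5)² + (y + 69.3)² = 96.64²; (x − 61.6)² + (y − 78.8)² = 93.83².
Subtracting pairs of circle equations eliminates x²+y² and gives linear equations (the radical axes):
78.4 x − 117.4 y = -4490.33
248.6 x + 178.8 y = 694.15
Solving the 2×2 system: x ≈ -16.7, y ≈ 27.1 km.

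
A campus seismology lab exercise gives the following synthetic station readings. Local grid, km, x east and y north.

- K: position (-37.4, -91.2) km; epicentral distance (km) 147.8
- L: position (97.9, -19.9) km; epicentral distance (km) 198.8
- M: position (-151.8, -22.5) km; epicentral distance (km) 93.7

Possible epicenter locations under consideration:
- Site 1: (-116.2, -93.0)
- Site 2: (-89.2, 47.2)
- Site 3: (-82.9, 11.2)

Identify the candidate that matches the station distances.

Site 2

For each candidate, compare |candidate − station| to the reported distance:
Site 1: residuals K 69.0, L 27.4, M 14.7 → max 69.0 km
Site 2: residuals K 0.0, L 0.0, M 0.0 → max 0.0 km
Site 3: residuals K 35.7, L 15.3, M 17.0 → max 35.7 km
Only Site 2 has all residuals ≈ 0.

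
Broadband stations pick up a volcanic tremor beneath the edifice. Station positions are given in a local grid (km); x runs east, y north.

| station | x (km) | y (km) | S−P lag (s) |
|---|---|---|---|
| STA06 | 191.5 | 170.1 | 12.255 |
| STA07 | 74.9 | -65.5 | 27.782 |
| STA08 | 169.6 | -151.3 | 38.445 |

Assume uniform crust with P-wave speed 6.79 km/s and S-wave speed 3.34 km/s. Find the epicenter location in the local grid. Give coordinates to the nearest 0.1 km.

x ≈ 150.6 km, y ≈ 100.7 km

Distance from S−P lag: d = Δt · v_P v_S / (v_P − v_S) = Δt · (6.79·3.34)/(6.79−3.34) ≈ 6.5735·Δt.
So d_STA06 = 80.56, d_STA07 = 182.63, d_STA08 = 252.72 km.
Circle about each station: (x − 191.5)² + (y − 170.1)² = 80.56²; (x − 74.9)² + (y + 65.5)² = 182.63²; (x − 169.6)² + (y + 151.3)² = 252.72².
Subtracting the STA06 equation from the STA07 and STA08 equations removes the quadratic terms:
-233.2 x − 471.2 y = -82569.80
-43.8 x − 642.8 y = -71327.89
Solving the 2×2 system: x ≈ 150.6, y ≈ 100.7 km.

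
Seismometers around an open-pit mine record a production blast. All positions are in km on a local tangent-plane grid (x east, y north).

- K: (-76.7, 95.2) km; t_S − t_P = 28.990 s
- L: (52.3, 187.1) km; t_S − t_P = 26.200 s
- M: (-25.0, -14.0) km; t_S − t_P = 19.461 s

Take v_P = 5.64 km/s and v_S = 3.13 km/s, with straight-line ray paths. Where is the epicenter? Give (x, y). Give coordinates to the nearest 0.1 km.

(109.4, 11.9)

Distance from S−P lag: d = Δt · v_P v_S / (v_P − v_S) = Δt · (5.64·3.13)/(5.64−3.13) ≈ 7.0331·Δt.
So d_K = 203.89, d_L = 184.27, d_M = 136.87 km.
Circle about each station: (x + 76.7)² + (y − 95.2)² = 203.89²; (x − 52.3)² + (y − 187.1)² = 184.27²; (x + 25.0)² + (y + 14.0)² = 136.87².
Subtracting pairs of circle equations eliminates x²+y² and gives linear equations (the radical axes):
258.0 x + 183.8 y = 30411.47
103.4 x − 218.4 y = 8712.81
Solving the 2×2 system: x ≈ 109.4, y ≈ 11.9 km.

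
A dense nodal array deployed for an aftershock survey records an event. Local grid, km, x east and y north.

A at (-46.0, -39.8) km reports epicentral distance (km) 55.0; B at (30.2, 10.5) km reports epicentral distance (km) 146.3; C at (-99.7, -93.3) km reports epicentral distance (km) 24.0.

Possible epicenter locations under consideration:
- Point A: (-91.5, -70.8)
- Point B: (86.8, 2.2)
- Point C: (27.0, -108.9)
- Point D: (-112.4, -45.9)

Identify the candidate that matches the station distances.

For each candidate, compare |candidate − station| to the reported distance:
Point A: residuals A 0.1, B 0.1, C 0.1 → max 0.1 km
Point B: residuals A 84.3, B 89.1, C 185.5 → max 185.5 km
Point C: residuals A 45.5, B 26.9, C 103.7 → max 103.7 km
Point D: residuals A 11.7, B 7.0, C 25.1 → max 25.1 km
Only Point A has all residuals ≈ 0.

Point A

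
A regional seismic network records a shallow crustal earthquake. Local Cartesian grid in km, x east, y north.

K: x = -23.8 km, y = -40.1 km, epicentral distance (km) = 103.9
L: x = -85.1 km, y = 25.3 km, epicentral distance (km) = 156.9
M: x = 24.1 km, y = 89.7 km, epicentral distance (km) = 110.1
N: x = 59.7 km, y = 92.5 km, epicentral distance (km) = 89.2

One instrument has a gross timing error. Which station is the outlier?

M

Solve using three stations at a time. Using K, L, N (subtract circle equations pairwise → linear system) gives (x, y) ≈ (70.4, 3.9).
Distances from that point to each station vs reported:
  K: calculated 103.9 vs reported 103.9 → residual 0.0 km
  L: calculated 156.9 vs reported 156.9 → residual 0.0 km
  M: calculated 97.5 vs reported 110.1 → residual 12.6 km
  N: calculated 89.2 vs reported 89.2 → residual 0.0 km
K, L, N are mutually consistent (residuals ≈ 0); M is off by 12.6 km.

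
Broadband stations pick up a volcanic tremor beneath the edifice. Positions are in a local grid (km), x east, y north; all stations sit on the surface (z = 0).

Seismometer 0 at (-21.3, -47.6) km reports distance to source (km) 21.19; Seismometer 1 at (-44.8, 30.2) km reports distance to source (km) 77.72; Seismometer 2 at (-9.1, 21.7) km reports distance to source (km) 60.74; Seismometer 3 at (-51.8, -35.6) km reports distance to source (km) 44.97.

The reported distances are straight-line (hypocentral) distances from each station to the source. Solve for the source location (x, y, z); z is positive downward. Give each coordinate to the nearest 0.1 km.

(-9.1, -37.4, 14.0)

Each station gives a sphere (x−x_i)² + (y−y_i)² + z² = d_i² (stations at z=0).
Subtracting the Seismometer 0 sphere from Seismometer 1 and Seismometer 2: z² cancels, leaving linear equations in x and y:
-47.0 x + 155.6 y = -5391.75
24.4 x + 138.6 y = -5406.08
Solving: x ≈ -9.106, y ≈ -37.402 km (keep extra digits for the depth step; rounded: -9.1, -37.4).
Then from the Seismometer 0 sphere: z² = 21.19² − (x + 21.3)² − (y + 47.6)² with x = -9.106, y = -37.402, so z ≈ 14.012 ≈ 14.0 km.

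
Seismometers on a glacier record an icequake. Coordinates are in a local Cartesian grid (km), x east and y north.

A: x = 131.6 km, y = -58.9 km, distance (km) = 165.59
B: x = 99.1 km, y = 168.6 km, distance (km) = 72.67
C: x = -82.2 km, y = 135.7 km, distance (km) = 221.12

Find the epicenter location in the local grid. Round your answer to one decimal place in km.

Circle about each station: (x − 131.6)² + (y + 58.9)² = 165.59²; (x − 99.1)² + (y − 168.6)² = 72.67²; (x + 82.2)² + (y − 135.7)² = 221.12².
Subtracting pairs of circle equations eliminates x²+y² and gives linear equations (the radical axes):
-65.0 x + 455.0 y = 39598.12
-427.6 x + 389.2 y = -17090.45
Solving the 2×2 system: x ≈ 137.0, y ≈ 106.6 km.

x ≈ 137.0 km, y ≈ 106.6 km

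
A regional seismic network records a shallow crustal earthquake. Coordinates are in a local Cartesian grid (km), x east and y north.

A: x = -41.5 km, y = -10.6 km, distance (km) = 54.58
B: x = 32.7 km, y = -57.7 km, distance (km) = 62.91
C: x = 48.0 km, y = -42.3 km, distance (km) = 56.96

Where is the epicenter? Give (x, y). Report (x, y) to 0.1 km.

Circle about each station: (x + 41.5)² + (y + 10.6)² = 54.58²; (x − 32.7)² + (y + 57.7)² = 62.91²; (x − 48.0)² + (y + 42.3)² = 56.96².
Subtracting pairs of circle equations eliminates x²+y² and gives linear equations (the radical axes):
148.4 x − 94.2 y = 1585.28
179.0 x − 63.4 y = 1993.21
Solving the 2×2 system: x ≈ 11.7, y ≈ 1.6 km.

(11.7, 1.6)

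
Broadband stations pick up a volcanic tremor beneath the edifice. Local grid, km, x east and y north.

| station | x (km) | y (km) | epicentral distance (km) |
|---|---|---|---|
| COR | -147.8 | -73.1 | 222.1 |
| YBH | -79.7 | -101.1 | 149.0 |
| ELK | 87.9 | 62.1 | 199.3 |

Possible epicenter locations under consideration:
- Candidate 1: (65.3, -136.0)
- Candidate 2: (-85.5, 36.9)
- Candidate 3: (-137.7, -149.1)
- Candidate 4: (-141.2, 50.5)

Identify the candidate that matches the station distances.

For each candidate, compare |candidate − station| to the reported distance:
Candidate 1: residuals COR 0.1, YBH 0.1, ELK 0.1 → max 0.1 km
Candidate 2: residuals COR 95.7, YBH 10.9, ELK 24.1 → max 95.7 km
Candidate 3: residuals COR 145.4, YBH 73.7, ELK 109.7 → max 145.4 km
Candidate 4: residuals COR 98.3, YBH 14.6, ELK 30.1 → max 98.3 km
Only Candidate 1 has all residuals ≈ 0.

Candidate 1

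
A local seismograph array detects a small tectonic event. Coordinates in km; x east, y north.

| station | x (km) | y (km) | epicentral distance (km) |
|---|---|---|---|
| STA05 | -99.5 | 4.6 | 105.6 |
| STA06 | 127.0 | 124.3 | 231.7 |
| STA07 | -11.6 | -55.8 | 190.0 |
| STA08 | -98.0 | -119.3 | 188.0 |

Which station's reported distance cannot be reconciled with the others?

Solve using three stations at a time. Using STA05, STA06, STA07 (subtract circle equations pairwise → linear system) gives (x, y) ≈ (-104.2, 110.1).
Distances from that point to each station vs reported:
  STA05: calculated 105.6 vs reported 105.6 → residual 0.0 km
  STA06: calculated 231.7 vs reported 231.7 → residual 0.0 km
  STA07: calculated 190.0 vs reported 190.0 → residual 0.0 km
  STA08: calculated 229.4 vs reported 188.0 → residual 41.4 km
STA05, STA06, STA07 are mutually consistent (residuals ≈ 0); STA08 is off by 41.4 km.

STA08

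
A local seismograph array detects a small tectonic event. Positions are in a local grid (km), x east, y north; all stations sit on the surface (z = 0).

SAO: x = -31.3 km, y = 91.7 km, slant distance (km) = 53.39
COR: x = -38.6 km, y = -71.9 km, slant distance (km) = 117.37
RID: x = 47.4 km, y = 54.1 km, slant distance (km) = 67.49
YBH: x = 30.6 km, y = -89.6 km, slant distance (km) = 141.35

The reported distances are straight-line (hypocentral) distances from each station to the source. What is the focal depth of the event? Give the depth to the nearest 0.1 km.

depth ≈ 15.3 km

Each station gives a sphere (x−x_i)² + (y−y_i)² + z² = d_i² (stations at z=0).
Subtracting the SAO sphere from COR and RID: z² cancels, leaving linear equations in x and y:
-14.6 x − 327.2 y = -13654.23
157.4 x − 75.2 y = -5919.42
Solving: x ≈ -17.301, y ≈ 42.503 km (keep extra digits for the depth step; rounded: -17.3, 42.5).
Then from the SAO sphere: z² = 53.39² − (x + 31.3)² − (y − 91.7)² with x = -17.301, y = 42.503, so z ≈ 15.303 ≈ 15.3 km.
Check against YBH (with the unrounded solution): distance 141.35 ≈ 141.35 km. ✓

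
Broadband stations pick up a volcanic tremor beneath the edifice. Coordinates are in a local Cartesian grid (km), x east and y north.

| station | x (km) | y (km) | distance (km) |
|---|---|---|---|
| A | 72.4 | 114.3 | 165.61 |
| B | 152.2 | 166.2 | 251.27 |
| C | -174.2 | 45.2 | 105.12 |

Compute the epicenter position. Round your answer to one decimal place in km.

Circle about each station: (x − 72.4)² + (y − 114.3)² = 165.61²; (x − 152.2)² + (y − 166.2)² = 251.27²; (x + 174.2)² + (y − 45.2)² = 105.12².
Subtracting pairs of circle equations eliminates x²+y² and gives linear equations (the radical axes):
159.6 x + 103.8 y = -3228.91
-493.2 x − 138.2 y = 30458.89
Solving the 2×2 system: x ≈ -93.2, y ≈ 112.2 km.
Check against A (with the unrounded x, y): √((x − 72.4)²+(y − 114.3)²) = 165.61 ≈ 165.61 km. ✓

x ≈ -93.2 km, y ≈ 112.2 km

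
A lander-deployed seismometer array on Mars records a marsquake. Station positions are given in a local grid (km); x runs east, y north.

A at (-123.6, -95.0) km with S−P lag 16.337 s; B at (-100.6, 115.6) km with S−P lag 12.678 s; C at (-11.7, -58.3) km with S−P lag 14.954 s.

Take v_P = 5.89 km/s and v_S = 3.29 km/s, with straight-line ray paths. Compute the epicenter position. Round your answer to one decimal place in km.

Distance from S−P lag: d = Δt · v_P v_S / (v_P − v_S) = Δt · (5.89·3.29)/(5.89−3.29) ≈ 7.4531·Δt.
So d_A = 121.76, d_B = 94.49, d_C = 111.45 km.
Circle about each station: (x + 123.6)² + (y + 95.0)² = 121.76²; (x + 100.6)² + (y − 115.6)² = 94.49²; (x + 11.7)² + (y + 58.3)² = 111.45².
Subtracting pairs of circle equations eliminates x²+y² and gives linear equations (the radical axes):
46.0 x + 421.2 y = 5078.90
223.8 x + 73.4 y = -18361.78
Solving the 2×2 system: x ≈ -89.2, y ≈ 21.8 km.

x ≈ -89.2 km, y ≈ 21.8 km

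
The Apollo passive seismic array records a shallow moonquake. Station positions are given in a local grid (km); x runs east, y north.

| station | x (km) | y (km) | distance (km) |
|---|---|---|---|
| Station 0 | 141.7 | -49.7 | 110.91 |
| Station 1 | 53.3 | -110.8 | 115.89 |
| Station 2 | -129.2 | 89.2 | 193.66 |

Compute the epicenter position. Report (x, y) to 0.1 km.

x ≈ 45.1 km, y ≈ 4.8 km

Circle about each station: (x − 141.7)² + (y + 49.7)² = 110.91²; (x − 53.3)² + (y + 110.8)² = 115.89²; (x + 129.2)² + (y − 89.2)² = 193.66².
Subtracting the Station 0 equation from the Station 1 and Station 2 equations removes the quadratic terms:
-176.8 x − 122.2 y = -8560.91
-541.8 x + 277.8 y = -23102.87
Solving the 2×2 system: x ≈ 45.1, y ≈ 4.8 km.
Check against Station 0 (with the unrounded x, y): √((x − 141.7)²+(y + 49.7)²) = 110.91 ≈ 110.91 km. ✓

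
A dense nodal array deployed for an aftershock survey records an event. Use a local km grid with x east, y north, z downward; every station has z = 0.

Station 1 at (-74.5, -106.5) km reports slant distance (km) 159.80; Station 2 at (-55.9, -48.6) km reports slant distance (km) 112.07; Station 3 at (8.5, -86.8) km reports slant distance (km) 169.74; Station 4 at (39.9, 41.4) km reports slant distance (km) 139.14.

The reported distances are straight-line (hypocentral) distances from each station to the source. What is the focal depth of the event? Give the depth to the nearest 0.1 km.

Each station gives a sphere (x−x_i)² + (y−y_i)² + z² = d_i² (stations at z=0).
Subtracting the Station 1 sphere from Station 2 and Station 3: z² cancels, leaving linear equations in x and y:
37.2 x + 115.8 y = 1570.63
166.0 x + 39.4 y = -12561.64
Solving: x ≈ -85.404, y ≈ 40.999 km (keep extra digits for the depth step; rounded: -85.4, 41.0).
Then from the Station 1 sphere: z² = 159.80² − (x + 74.5)² − (y + 106.5)² with x = -85.404, y = 40.999, so z ≈ 60.508 ≈ 60.5 km.

z ≈ 60.5 km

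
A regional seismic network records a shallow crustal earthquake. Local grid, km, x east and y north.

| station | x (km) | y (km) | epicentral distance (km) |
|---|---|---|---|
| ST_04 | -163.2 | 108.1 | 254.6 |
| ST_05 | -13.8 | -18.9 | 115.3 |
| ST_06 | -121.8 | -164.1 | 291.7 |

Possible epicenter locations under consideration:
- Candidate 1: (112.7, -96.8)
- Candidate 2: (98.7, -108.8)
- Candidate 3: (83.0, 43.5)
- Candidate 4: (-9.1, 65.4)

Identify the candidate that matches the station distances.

Candidate 3

For each candidate, compare |candidate − station| to the reported distance:
Candidate 1: residuals ST_04 89.1, ST_05 33.3, ST_06 47.7 → max 89.1 km
Candidate 2: residuals ST_04 85.5, ST_05 28.7, ST_06 64.4 → max 85.5 km
Candidate 3: residuals ST_04 0.1, ST_05 0.1, ST_06 0.1 → max 0.1 km
Candidate 4: residuals ST_04 94.7, ST_05 30.9, ST_06 36.0 → max 94.7 km
Only Candidate 3 has all residuals ≈ 0.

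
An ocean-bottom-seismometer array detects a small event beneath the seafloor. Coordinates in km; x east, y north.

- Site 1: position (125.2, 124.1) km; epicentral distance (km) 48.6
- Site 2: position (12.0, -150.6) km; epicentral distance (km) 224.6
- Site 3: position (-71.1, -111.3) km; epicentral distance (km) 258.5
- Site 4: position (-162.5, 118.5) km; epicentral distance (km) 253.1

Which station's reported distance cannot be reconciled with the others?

Solve using three stations at a time. Using Site 1, Site 3, Site 4 (subtract circle equations pairwise → linear system) gives (x, y) ≈ (89.2, 91.5).
Distances from that point to each station vs reported:
  Site 1: calculated 48.6 vs reported 48.6 → residual 0.0 km
  Site 2: calculated 254.1 vs reported 224.6 → residual 29.5 km
  Site 3: calculated 258.5 vs reported 258.5 → residual 0.0 km
  Site 4: calculated 253.1 vs reported 253.1 → residual 0.0 km
Site 1, Site 3, Site 4 are mutually consistent (residuals ≈ 0); Site 2 is off by 29.5 km.

Site 2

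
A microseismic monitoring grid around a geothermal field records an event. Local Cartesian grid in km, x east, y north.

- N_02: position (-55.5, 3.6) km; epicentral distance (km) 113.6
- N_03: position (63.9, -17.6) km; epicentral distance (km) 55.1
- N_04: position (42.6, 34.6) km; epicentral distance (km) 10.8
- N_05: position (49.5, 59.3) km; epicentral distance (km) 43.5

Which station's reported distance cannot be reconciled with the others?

Solve using three stations at a time. Using N_02, N_03, N_04 (subtract circle equations pairwise → linear system) gives (x, y) ≈ (53.2, 36.5).
Distances from that point to each station vs reported:
  N_02: calculated 113.6 vs reported 113.6 → residual 0.0 km
  N_03: calculated 55.1 vs reported 55.1 → residual 0.0 km
  N_04: calculated 10.8 vs reported 10.8 → residual 0.0 km
  N_05: calculated 23.1 vs reported 43.5 → residual 20.4 km
N_02, N_03, N_04 are mutually consistent (residuals ≈ 0); N_05 is off by 20.4 km.

N_05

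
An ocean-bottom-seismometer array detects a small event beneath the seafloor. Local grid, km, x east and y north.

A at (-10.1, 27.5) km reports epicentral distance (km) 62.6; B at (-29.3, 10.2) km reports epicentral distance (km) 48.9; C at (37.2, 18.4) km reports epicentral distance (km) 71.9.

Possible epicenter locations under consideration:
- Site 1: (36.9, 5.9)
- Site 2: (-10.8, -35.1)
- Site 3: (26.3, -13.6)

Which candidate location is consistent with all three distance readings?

Site 2

For each candidate, compare |candidate − station| to the reported distance:
Site 1: residuals A 10.9, B 17.4, C 59.4 → max 59.4 km
Site 2: residuals A 0.0, B 0.0, C 0.0 → max 0.0 km
Site 3: residuals A 7.7, B 11.6, C 38.1 → max 38.1 km
Only Site 2 has all residuals ≈ 0.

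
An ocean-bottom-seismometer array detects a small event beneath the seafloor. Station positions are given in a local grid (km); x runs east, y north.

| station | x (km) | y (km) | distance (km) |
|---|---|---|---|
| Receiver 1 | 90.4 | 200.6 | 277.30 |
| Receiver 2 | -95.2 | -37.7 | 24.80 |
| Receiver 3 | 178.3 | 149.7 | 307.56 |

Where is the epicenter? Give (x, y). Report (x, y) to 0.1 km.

-78.8 km east, -19.1 km north

Circle about each station: (x − 90.4)² + (y − 200.6)² = 277.30²; (x + 95.2)² + (y + 37.7)² = 24.80²; (x − 178.3)² + (y − 149.7)² = 307.56².
Subtracting the Receiver 1 equation from the Receiver 2 and Receiver 3 equations removes the quadratic terms:
-371.2 x − 476.6 y = 38352.06
175.8 x − 101.8 y = -11909.40
Solving the 2×2 system: x ≈ -78.8, y ≈ -19.1 km.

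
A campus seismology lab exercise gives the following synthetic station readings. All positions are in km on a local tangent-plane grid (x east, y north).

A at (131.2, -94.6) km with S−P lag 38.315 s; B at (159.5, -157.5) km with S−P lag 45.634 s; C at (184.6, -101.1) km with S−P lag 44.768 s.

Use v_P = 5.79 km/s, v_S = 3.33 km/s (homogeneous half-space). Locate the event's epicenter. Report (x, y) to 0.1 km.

(-132.6, 48.9)

Distance from S−P lag: d = Δt · v_P v_S / (v_P − v_S) = Δt · (5.79·3.33)/(5.79−3.33) ≈ 7.8377·Δt.
So d_A = 300.30, d_B = 357.66, d_C = 350.88 km.
Circle about each station: (x − 131.2)² + (y + 94.6)² = 300.30²; (x − 159.5)² + (y + 157.5)² = 357.66²; (x − 184.6)² + (y + 101.1)² = 350.88².
Subtracting pairs of circle equations eliminates x²+y² and gives linear equations (the radical axes):
56.6 x − 125.8 y = -13656.69
106.8 x − 13.0 y = -14800.91
Solving the 2×2 system: x ≈ -132.6, y ≈ 48.9 km.
Check against A (with the unrounded x, y): √((x − 131.2)²+(y + 94.6)²) = 300.33 ≈ 300.30 km. ✓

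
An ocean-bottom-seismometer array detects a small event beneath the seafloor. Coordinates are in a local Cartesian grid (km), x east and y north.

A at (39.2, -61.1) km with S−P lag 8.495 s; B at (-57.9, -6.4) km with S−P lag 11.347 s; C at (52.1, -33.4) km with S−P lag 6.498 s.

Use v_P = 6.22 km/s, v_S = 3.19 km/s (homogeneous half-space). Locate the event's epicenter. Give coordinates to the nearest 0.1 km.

Distance from S−P lag: d = Δt · v_P v_S / (v_P − v_S) = Δt · (6.22·3.19)/(6.22−3.19) ≈ 6.5484·Δt.
So d_A = 55.63, d_B = 74.31, d_C = 42.55 km.
Circle about each station: (x − 39.2)² + (y + 61.1)² = 55.63²; (x + 57.9)² + (y + 6.4)² = 74.31²; (x − 52.1)² + (y + 33.4)² = 42.55².
Subtracting the A equation from the B and C equations removes the quadratic terms:
-194.2 x + 109.4 y = -4303.76
25.8 x + 55.4 y = -155.69
Solving the 2×2 system: x ≈ 16.3, y ≈ -10.4 km.
Check against A (with the unrounded x, y): √((x − 39.2)²+(y + 61.1)²) = 55.63 ≈ 55.63 km. ✓

(16.3, -10.4)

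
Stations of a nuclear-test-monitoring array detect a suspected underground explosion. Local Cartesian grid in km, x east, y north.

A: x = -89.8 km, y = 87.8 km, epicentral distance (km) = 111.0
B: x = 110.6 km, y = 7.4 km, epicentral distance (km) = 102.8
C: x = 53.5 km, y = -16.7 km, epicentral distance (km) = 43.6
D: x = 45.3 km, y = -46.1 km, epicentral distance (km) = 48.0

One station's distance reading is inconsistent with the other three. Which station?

A

Solve using three stations at a time. Using B, C, D (subtract circle equations pairwise → linear system) gives (x, y) ≈ (9.9, -13.5).
Distances from that point to each station vs reported:
  A: calculated 142.2 vs reported 111.0 → residual 31.2 km
  B: calculated 102.8 vs reported 102.8 → residual 0.0 km
  C: calculated 43.7 vs reported 43.6 → residual 0.1 km
  D: calculated 48.1 vs reported 48.0 → residual 0.1 km
B, C, D are mutually consistent (residuals ≈ 0); A is off by 31.2 km.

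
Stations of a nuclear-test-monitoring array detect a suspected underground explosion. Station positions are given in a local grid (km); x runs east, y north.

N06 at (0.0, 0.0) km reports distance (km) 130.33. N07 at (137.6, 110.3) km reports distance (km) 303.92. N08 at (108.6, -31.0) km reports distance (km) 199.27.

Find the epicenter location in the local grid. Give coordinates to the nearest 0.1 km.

Circle about each station: x² + y² = 130.33²; (x − 137.6)² + (y − 110.3)² = 303.92²; (x − 108.6)² + (y + 31.0)² = 199.27².
Subtracting the N06 equation from the N07 and N08 equations removes the quadratic terms:
275.2 x + 220.6 y = -44281.61
217.2 x − 62.0 y = -9967.66
Solving the 2×2 system: x ≈ -76.1, y ≈ -105.8 km.

x ≈ -76.1 km, y ≈ -105.8 km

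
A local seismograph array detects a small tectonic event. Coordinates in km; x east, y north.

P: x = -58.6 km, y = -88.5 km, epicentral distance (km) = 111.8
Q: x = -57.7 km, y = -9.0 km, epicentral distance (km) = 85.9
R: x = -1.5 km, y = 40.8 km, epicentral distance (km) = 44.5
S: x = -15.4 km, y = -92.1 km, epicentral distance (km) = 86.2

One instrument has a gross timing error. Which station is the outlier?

R

Solve using three stations at a time. Using P, Q, S (subtract circle equations pairwise → linear system) gives (x, y) ≈ (27.7, -17.5).
Distances from that point to each station vs reported:
  P: calculated 111.8 vs reported 111.8 → residual 0.0 km
  Q: calculated 85.9 vs reported 85.9 → residual 0.0 km
  R: calculated 65.2 vs reported 44.5 → residual 20.7 km
  S: calculated 86.2 vs reported 86.2 → residual 0.0 km
P, Q, S are mutually consistent (residuals ≈ 0); R is off by 20.7 km.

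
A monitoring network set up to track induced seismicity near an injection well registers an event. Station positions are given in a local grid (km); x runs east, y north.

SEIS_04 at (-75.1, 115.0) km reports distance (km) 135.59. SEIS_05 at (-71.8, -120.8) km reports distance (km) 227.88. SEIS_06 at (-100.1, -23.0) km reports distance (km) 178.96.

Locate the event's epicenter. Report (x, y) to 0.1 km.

Circle about each station: (x + 75.1)² + (y − 115.0)² = 135.59²; (x + 71.8)² + (y + 120.8)² = 227.88²; (x + 100.1)² + (y + 23.0)² = 178.96².
Subtracting the SEIS_04 equation from the SEIS_05 and SEIS_06 equations removes the quadratic terms:
6.6 x − 471.6 y = -32661.78
-50.0 x − 276.0 y = -21958.03
Solving the 2×2 system: x ≈ 52.8, y ≈ 70.0 km.

(52.8, 70.0)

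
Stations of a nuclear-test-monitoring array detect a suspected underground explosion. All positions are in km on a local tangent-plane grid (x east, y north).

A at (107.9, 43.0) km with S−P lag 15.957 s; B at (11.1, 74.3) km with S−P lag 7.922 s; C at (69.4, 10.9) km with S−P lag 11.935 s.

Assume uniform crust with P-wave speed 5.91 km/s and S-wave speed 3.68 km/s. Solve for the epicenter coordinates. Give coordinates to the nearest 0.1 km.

Distance from S−P lag: d = Δt · v_P v_S / (v_P − v_S) = Δt · (5.91·3.68)/(5.91−3.68) ≈ 9.7528·Δt.
So d_A = 155.63, d_B = 77.26, d_C = 116.40 km.
Circle about each station: (x − 107.9)² + (y − 43.0)² = 155.63²; (x − 11.1)² + (y − 74.3)² = 77.26²; (x − 69.4)² + (y − 10.9)² = 116.40².
Subtracting pairs of circle equations eliminates x²+y² and gives linear equations (the radical axes):
-193.6 x + 62.6 y = 10403.88
-77.0 x − 64.2 y = 2115.50
Solving the 2×2 system: x ≈ -46.4, y ≈ 22.7 km.

-46.4 km east, 22.7 km north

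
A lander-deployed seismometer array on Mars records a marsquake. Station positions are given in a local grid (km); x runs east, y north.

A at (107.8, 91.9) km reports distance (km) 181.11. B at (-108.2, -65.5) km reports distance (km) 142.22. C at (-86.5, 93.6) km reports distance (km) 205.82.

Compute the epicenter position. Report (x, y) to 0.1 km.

(33.8, -73.4)

Circle about each station: (x − 107.8)² + (y − 91.9)² = 181.11²; (x + 108.2)² + (y + 65.5)² = 142.22²; (x + 86.5)² + (y − 93.6)² = 205.82².
Subtracting the A equation from the B and C equations removes the quadratic terms:
-432.0 x − 314.8 y = 8505.34
-388.6 x + 3.4 y = -13384.28
Solving the 2×2 system: x ≈ 33.8, y ≈ -73.4 km.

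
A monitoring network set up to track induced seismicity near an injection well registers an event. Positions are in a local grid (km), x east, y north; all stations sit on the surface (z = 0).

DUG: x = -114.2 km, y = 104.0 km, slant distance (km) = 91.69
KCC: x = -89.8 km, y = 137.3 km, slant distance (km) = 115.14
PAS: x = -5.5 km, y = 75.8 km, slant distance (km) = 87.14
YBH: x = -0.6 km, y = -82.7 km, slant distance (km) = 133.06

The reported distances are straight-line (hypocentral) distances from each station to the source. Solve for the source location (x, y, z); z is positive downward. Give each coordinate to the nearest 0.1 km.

(-72.6, 26.3, 25.3)

Each station gives a sphere (x−x_i)² + (y−y_i)² + z² = d_i² (stations at z=0).
Subtracting the DUG sphere from KCC and PAS: z² cancels, leaving linear equations in x and y:
48.8 x + 66.6 y = -1792.47
217.4 x − 56.4 y = -17268.07
Solving: x ≈ -72.610, y ≈ 26.289 km (keep extra digits for the depth step; rounded: -72.6, 26.3).
Then from the DUG sphere: z² = 91.69² − (x + 114.2)² − (y − 104.0)² with x = -72.610, y = 26.289, so z ≈ 25.265 ≈ 25.3 km.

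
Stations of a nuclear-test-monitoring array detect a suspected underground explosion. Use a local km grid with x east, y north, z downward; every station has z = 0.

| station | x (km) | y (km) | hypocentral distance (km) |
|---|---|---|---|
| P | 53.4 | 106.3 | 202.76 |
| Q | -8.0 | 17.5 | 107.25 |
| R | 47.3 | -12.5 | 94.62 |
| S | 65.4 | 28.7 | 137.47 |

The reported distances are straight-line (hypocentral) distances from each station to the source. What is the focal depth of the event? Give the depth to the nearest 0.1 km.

Each station gives a sphere (x−x_i)² + (y−y_i)² + z² = d_i² (stations at z=0).
Subtracting the P sphere from Q and R: z² cancels, leaving linear equations in x and y:
-122.8 x − 177.6 y = 15828.06
-12.2 x − 237.6 y = 20400.96
Solving: x ≈ -5.092, y ≈ -85.601 km (keep extra digits for the depth step; rounded: -5.1, -85.6).
Then from the P sphere: z² = 202.76² − (x − 53.4)² − (y − 106.3)² with x = -5.092, y = -85.601, so z ≈ 29.399 ≈ 29.4 km.

29.4 km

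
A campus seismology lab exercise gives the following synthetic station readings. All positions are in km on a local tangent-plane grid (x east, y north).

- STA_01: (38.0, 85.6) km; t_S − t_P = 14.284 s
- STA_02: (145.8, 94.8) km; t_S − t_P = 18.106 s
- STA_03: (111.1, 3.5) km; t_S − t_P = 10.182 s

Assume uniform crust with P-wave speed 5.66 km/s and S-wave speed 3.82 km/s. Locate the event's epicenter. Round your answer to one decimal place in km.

Distance from S−P lag: d = Δt · v_P v_S / (v_P − v_S) = Δt · (5.66·3.82)/(5.66−3.82) ≈ 11.7507·Δt.
So d_STA_01 = 167.85, d_STA_02 = 212.76, d_STA_03 = 119.65 km.
Circle about each station: (x − 38.0)² + (y − 85.6)² = 167.85²; (x − 145.8)² + (y − 94.8)² = 212.76²; (x − 111.1)² + (y − 3.5)² = 119.65².
Subtracting pairs of circle equations eliminates x²+y² and gives linear equations (the radical axes):
215.6 x + 18.4 y = 4380.12
146.2 x − 164.2 y = 17441.60
Solving the 2×2 system: x ≈ 27.3, y ≈ -81.9 km.

x ≈ 27.3 km, y ≈ -81.9 km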